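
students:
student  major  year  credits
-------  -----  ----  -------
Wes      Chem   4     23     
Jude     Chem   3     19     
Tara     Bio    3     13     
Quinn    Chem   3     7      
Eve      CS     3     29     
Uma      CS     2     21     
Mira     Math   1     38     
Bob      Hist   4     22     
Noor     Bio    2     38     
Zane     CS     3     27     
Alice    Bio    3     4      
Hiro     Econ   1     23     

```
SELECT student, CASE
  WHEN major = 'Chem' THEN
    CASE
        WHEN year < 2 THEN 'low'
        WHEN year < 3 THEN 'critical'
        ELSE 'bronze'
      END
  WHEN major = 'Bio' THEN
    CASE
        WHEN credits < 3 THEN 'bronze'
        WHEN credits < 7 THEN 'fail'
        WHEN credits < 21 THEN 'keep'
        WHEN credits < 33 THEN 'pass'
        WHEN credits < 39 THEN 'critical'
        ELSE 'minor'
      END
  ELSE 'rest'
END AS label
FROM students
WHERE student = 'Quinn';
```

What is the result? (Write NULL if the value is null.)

bronze

student = Quinn: major=Chem, year=3, credits=7.
major='Chem' → inner[ELSE] → bronze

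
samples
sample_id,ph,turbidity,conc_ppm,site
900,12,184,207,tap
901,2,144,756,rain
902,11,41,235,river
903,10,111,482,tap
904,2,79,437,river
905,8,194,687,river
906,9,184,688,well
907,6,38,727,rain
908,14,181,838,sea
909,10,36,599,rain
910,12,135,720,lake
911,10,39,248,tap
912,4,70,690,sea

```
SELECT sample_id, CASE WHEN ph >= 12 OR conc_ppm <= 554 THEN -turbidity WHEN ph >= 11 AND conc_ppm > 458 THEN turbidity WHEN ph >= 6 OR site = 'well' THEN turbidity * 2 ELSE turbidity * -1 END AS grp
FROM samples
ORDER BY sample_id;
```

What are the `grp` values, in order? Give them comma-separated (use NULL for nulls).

sample_id=900: ph >= 12 OR conc_ppm <= 554 → -184
sample_id=901: ELSE → -144
sample_id=902: ph >= 12 OR conc_ppm <= 554 → -41
sample_id=903: ph >= 12 OR conc_ppm <= 554 → -111
sample_id=904: ph >= 12 OR conc_ppm <= 554 → -79
sample_id=905: ph >= 6 OR site = 'well' → 388
sample_id=906: ph >= 6 OR site = 'well' → 368
sample_id=907: ph >= 6 OR site = 'well' → 76
sample_id=908: ph >= 12 OR conc_ppm <= 554 → -181
sample_id=909: ph >= 6 OR site = 'well' → 72
sample_id=910: ph >= 12 OR conc_ppm <= 554 → -135
sample_id=911: ph >= 12 OR conc_ppm <= 554 → -39
sample_id=912: ELSE → -70

-184, -144, -41, -111, -79, 388, 368, 76, -181, 72, -135, -39, -70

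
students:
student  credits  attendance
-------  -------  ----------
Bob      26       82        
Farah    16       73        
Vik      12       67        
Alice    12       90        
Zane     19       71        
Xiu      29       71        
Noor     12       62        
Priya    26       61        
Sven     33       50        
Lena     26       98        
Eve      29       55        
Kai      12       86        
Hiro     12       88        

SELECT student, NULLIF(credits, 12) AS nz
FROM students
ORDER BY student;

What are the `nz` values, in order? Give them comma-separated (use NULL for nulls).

student=Alice: credits=12 vs 12: equal → NULL
student=Bob: credits=26 vs 12: differ → 26
student=Eve: credits=29 vs 12: differ → 29
student=Farah: credits=16 vs 12: differ → 16
student=Hiro: credits=12 vs 12: equal → NULL
student=Kai: credits=12 vs 12: equal → NULL
student=Lena: credits=26 vs 12: differ → 26
student=Noor: credits=12 vs 12: equal → NULL
student=Priya: credits=26 vs 12: differ → 26
student=Sven: credits=33 vs 12: differ → 33
student=Vik: credits=12 vs 12: equal → NULL
student=Xiu: credits=29 vs 12: differ → 29
student=Zane: credits=19 vs 12: differ → 19

NULL, 26, 29, 16, NULL, NULL, 26, NULL, 26, 33, NULL, 29, 19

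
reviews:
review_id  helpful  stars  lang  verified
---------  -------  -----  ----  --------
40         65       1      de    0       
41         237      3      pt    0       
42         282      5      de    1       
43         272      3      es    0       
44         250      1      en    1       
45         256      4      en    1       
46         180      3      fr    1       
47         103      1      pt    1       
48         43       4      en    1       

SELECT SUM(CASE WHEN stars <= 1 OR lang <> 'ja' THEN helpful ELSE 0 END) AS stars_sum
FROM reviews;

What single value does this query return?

1688

review_id=40: ✓ → 65
review_id=41: ✓ → 237
review_id=42: ✓ → 282
review_id=43: ✓ → 272
review_id=44: ✓ → 250
review_id=45: ✓ → 256
review_id=46: ✓ → 180
review_id=47: ✓ → 103
review_id=48: ✓ → 43
stars_sum = 65 + 237 + 282 + 272 + 250 + 256 + 180 + 103 + 43 = 1688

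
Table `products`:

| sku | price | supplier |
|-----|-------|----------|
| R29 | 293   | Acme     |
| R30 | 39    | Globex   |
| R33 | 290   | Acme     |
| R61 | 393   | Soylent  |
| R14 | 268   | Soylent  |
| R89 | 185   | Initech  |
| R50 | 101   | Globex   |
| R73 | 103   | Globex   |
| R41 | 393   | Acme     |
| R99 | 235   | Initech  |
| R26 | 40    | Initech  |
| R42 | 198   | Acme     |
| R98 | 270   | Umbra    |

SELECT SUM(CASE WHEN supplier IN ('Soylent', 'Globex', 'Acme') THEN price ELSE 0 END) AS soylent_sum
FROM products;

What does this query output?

2078

sku=R29: ✓ → 293
sku=R30: ✓ → 39
sku=R33: ✓ → 290
sku=R61: ✓ → 393
sku=R14: ✓ → 268
sku=R89: ✗
sku=R50: ✓ → 101
sku=R73: ✓ → 103
sku=R41: ✓ → 393
sku=R99: ✗
sku=R26: ✗
sku=R42: ✓ → 198
sku=R98: ✗
soylent_sum = 293 + 39 + 290 + 393 + 268 + 101 + 103 + 393 + 198 = 2078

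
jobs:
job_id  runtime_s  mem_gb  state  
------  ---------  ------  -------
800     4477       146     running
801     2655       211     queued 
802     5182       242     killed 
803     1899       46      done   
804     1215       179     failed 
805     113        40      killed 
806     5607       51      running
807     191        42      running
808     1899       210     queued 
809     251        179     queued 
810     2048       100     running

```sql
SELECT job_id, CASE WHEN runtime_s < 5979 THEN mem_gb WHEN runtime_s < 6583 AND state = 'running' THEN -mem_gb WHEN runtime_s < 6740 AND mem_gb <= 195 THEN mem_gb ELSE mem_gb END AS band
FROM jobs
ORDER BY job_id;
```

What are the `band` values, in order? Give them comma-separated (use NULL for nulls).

job_id=800: runtime_s < 5979 → 146
job_id=801: runtime_s < 5979 → 211
job_id=802: runtime_s < 5979 → 242
job_id=803: runtime_s < 5979 → 46
job_id=804: runtime_s < 5979 → 179
job_id=805: runtime_s < 5979 → 40
job_id=806: runtime_s < 5979 → 51
job_id=807: runtime_s < 5979 → 42
job_id=808: runtime_s < 5979 → 210
job_id=809: runtime_s < 5979 → 179
job_id=810: runtime_s < 5979 → 100

146, 211, 242, 46, 179, 40, 51, 42, 210, 179, 100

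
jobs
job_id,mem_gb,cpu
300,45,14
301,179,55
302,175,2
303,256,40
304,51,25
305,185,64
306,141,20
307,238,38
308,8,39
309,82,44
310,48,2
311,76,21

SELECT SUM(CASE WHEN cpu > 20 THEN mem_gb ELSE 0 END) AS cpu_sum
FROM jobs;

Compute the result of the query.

1075

job_id=300: ✗
job_id=301: ✓ → 179
job_id=302: ✗
job_id=303: ✓ → 256
job_id=304: ✓ → 51
job_id=305: ✓ → 185
job_id=306: ✗
job_id=307: ✓ → 238
job_id=308: ✓ → 8
job_id=309: ✓ → 82
job_id=310: ✗
job_id=311: ✓ → 76
cpu_sum = 179 + 256 + 51 + 185 + 238 + 8 + 82 + 76 = 1075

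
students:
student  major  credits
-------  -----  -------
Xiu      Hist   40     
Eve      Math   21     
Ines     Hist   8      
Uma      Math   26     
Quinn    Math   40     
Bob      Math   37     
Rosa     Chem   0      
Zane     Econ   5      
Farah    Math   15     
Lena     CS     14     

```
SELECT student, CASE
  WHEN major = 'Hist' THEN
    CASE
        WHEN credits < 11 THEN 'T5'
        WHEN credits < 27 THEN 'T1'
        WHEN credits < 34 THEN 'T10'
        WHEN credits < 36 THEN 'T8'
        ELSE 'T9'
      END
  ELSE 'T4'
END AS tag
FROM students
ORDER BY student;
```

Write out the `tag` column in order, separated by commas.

student=Bob: major='Math' → outer ELSE → T4
student=Eve: major='Math' → outer ELSE → T4
student=Farah: major='Math' → outer ELSE → T4
student=Ines: major='Hist' → inner[credits < 11] → T5
student=Lena: major='CS' → outer ELSE → T4
student=Quinn: major='Math' → outer ELSE → T4
student=Rosa: major='Chem' → outer ELSE → T4
student=Uma: major='Math' → outer ELSE → T4
student=Xiu: major='Hist' → inner[ELSE] → T9
student=Zane: major='Econ' → outer ELSE → T4

T4, T4, T4, T5, T4, T4, T4, T4, T9, T4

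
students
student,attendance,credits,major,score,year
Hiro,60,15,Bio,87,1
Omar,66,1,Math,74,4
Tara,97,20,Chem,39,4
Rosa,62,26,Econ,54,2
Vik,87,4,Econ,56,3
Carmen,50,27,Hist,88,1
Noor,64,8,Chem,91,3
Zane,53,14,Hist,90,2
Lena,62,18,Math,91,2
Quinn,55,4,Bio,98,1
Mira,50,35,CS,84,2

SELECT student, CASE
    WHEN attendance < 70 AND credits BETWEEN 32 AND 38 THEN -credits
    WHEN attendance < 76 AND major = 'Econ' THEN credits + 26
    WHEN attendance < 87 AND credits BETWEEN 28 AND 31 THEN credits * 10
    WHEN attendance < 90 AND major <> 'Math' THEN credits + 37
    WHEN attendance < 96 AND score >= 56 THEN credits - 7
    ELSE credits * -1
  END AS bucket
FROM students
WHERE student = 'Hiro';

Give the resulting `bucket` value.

student = Hiro: attendance=60, credits=15, major=Bio, score=87, year=1.
attendance < 70 AND credits BETWEEN 32 AND 38 → false
attendance < 76 AND major = 'Econ' → false
attendance < 87 AND credits BETWEEN 28 AND 31 → false
attendance < 90 AND major <> 'Math' → true → 52

52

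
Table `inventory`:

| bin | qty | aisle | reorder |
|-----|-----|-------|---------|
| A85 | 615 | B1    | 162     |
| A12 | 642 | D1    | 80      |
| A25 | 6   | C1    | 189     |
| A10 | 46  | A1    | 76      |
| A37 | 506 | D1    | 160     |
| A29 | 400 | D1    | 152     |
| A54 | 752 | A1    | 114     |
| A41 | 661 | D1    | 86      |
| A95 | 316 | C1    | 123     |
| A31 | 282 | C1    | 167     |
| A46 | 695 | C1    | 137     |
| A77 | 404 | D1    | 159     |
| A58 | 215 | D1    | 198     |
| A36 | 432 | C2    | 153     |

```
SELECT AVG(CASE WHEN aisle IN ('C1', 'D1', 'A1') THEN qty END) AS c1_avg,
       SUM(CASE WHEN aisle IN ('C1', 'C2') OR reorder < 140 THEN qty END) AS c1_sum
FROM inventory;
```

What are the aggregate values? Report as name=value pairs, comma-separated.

c1_avg=410.4166666667, c1_sum=3832

[c1_avg: aisle IN ('C1', 'D1', 'A1')]
bin=A85: ✗
bin=A12: ✓ → 642
bin=A25: ✓ → 6
bin=A10: ✓ → 46
bin=A37: ✓ → 506
bin=A29: ✓ → 400
bin=A54: ✓ → 752
bin=A41: ✓ → 661
bin=A95: ✓ → 316
bin=A31: ✓ → 282
bin=A46: ✓ → 695
bin=A77: ✓ → 404
bin=A58: ✓ → 215
bin=A36: ✗
c1_avg = (642 + 6 + 46 + 506 + 400 + 752 + 661 + 316 + 282 + 695 + 404 + 215) / 12 = 410.4166666667
—
[c1_sum: aisle IN ('C1', 'C2') OR reorder < 140]
bin=A85: ✗
bin=A12: ✓ → 642
bin=A25: ✓ → 6
bin=A10: ✓ → 46
bin=A37: ✗
bin=A29: ✗
bin=A54: ✓ → 752
bin=A41: ✓ → 661
bin=A95: ✓ → 316
bin=A31: ✓ → 282
bin=A46: ✓ → 695
bin=A77: ✗
bin=A58: ✗
bin=A36: ✓ → 432
c1_sum = 642 + 6 + 46 + 752 + 661 + 316 + 282 + 695 + 432 = 3832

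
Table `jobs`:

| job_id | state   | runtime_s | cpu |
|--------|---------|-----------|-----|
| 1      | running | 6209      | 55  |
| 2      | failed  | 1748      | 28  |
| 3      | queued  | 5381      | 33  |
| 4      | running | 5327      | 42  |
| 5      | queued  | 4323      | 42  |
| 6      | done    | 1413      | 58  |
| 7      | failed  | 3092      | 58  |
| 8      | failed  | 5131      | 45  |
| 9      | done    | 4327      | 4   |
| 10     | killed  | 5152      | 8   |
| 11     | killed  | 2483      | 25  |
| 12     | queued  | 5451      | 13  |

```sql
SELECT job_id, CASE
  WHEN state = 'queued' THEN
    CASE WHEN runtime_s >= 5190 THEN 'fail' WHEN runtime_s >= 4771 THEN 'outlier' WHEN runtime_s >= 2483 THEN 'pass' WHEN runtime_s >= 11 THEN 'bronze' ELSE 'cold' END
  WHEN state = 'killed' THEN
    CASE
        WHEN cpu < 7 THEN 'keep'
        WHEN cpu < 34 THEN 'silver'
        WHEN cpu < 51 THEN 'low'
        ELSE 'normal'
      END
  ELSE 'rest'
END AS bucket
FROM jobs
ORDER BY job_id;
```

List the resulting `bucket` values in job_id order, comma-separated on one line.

rest, rest, fail, rest, pass, rest, rest, rest, rest, silver, silver, fail

job_id=1: state='running' → outer ELSE → rest
job_id=2: state='failed' → outer ELSE → rest
job_id=3: state='queued' → inner[runtime_s >= 5190] → fail
job_id=4: state='running' → outer ELSE → rest
job_id=5: state='queued' → inner[runtime_s >= 2483] → pass
job_id=6: state='done' → outer ELSE → rest
job_id=7: state='failed' → outer ELSE → rest
job_id=8: state='failed' → outer ELSE → rest
job_id=9: state='done' → outer ELSE → rest
job_id=10: state='killed' → inner[cpu < 34] → silver
job_id=11: state='killed' → inner[cpu < 34] → silver
job_id=12: state='queued' → inner[runtime_s >= 5190] → fail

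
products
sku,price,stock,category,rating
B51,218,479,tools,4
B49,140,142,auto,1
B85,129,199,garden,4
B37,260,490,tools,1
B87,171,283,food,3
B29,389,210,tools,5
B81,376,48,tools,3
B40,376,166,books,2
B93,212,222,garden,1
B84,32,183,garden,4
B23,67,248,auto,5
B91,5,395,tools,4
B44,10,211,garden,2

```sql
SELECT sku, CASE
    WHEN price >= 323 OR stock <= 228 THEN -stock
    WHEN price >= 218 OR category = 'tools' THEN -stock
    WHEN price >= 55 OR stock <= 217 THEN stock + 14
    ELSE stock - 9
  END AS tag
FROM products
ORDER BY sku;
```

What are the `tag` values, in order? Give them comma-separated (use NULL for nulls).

sku=B23: price >= 55 OR stock <= 217 → 262
sku=B29: price >= 323 OR stock <= 228 → -210
sku=B37: price >= 218 OR category = 'tools' → -490
sku=B40: price >= 323 OR stock <= 228 → -166
sku=B44: price >= 323 OR stock <= 228 → -211
sku=B49: price >= 323 OR stock <= 228 → -142
sku=B51: price >= 218 OR category = 'tools' → -479
sku=B81: price >= 323 OR stock <= 228 → -48
sku=B84: price >= 323 OR stock <= 228 → -183
sku=B85: price >= 323 OR stock <= 228 → -199
sku=B87: price >= 55 OR stock <= 217 → 297
sku=B91: price >= 218 OR category = 'tools' → -395
sku=B93: price >= 323 OR stock <= 228 → -222

262, -210, -490, -166, -211, -142, -479, -48, -183, -199, 297, -395, -222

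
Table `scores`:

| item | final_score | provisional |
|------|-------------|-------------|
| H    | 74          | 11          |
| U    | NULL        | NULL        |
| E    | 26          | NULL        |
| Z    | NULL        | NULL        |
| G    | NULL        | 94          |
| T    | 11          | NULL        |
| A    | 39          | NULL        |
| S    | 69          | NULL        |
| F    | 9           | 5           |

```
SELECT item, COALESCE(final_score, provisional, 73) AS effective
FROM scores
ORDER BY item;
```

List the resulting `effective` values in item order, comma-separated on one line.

item=A: final_score=39 → 39
item=E: final_score=26 → 26
item=F: final_score=9 → 9
item=G: final_score=NULL, provisional=94 → 94
item=H: final_score=74 → 74
item=S: final_score=69 → 69
item=T: final_score=11 → 11
item=U: final_score=NULL, provisional=NULL, → literal 73 → 73
item=Z: final_score=NULL, provisional=NULL, → literal 73 → 73

39, 26, 9, 94, 74, 69, 11, 73, 73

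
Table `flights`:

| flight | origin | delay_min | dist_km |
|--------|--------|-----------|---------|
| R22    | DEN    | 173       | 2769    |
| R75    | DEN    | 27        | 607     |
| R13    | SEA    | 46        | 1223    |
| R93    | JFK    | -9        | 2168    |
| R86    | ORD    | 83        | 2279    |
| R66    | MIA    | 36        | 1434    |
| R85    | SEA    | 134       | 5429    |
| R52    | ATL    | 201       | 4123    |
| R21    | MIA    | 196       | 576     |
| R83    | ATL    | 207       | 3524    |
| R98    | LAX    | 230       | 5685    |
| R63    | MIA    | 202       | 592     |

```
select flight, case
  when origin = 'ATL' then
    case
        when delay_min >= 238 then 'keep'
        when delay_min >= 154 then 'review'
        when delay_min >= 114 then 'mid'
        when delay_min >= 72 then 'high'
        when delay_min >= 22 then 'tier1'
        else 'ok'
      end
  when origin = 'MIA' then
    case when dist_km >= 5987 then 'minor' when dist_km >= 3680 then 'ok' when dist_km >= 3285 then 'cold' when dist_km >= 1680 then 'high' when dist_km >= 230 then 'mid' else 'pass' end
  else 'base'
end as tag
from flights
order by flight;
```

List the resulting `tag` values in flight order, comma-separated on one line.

flight=R13: origin='SEA' → outer ELSE → base
flight=R21: origin='MIA' → inner[dist_km >= 230] → mid
flight=R22: origin='DEN' → outer ELSE → base
flight=R52: origin='ATL' → inner[delay_min >= 154] → review
flight=R63: origin='MIA' → inner[dist_km >= 230] → mid
flight=R66: origin='MIA' → inner[dist_km >= 230] → mid
flight=R75: origin='DEN' → outer ELSE → base
flight=R83: origin='ATL' → inner[delay_min >= 154] → review
flight=R85: origin='SEA' → outer ELSE → base
flight=R86: origin='ORD' → outer ELSE → base
flight=R93: origin='JFK' → outer ELSE → base
flight=R98: origin='LAX' → outer ELSE → base

base, mid, base, review, mid, mid, base, review, base, base, base, base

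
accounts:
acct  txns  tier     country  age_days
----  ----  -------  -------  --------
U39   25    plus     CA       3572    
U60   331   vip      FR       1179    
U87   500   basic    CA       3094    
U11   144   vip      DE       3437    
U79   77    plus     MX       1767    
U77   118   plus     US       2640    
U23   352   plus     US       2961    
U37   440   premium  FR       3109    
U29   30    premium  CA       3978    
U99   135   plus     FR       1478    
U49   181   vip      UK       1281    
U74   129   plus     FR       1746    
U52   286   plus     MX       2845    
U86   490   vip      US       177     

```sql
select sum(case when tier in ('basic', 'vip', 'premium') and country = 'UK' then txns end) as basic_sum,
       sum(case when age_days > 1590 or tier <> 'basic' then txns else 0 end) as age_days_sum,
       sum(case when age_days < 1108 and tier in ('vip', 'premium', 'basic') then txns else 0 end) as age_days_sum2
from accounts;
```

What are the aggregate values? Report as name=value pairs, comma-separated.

[basic_sum: tier in ('basic', 'vip', 'premium') and country = 'UK']
acct=U39: ✗
acct=U60: ✗
acct=U87: ✗
acct=U11: ✗
acct=U79: ✗
acct=U77: ✗
acct=U23: ✗
acct=U37: ✗
acct=U29: ✗
acct=U99: ✗
acct=U49: ✓ → 181
acct=U74: ✗
acct=U52: ✗
acct=U86: ✗
basic_sum = 181
—
[age_days_sum: age_days > 1590 or tier <> 'basic']
acct=U39: ✓ → 25
acct=U60: ✓ → 331
acct=U87: ✓ → 500
acct=U11: ✓ → 144
acct=U79: ✓ → 77
acct=U77: ✓ → 118
acct=U23: ✓ → 352
acct=U37: ✓ → 440
acct=U29: ✓ → 30
acct=U99: ✓ → 135
acct=U49: ✓ → 181
acct=U74: ✓ → 129
acct=U52: ✓ → 286
acct=U86: ✓ → 490
age_days_sum = 25 + 331 + 500 + 144 + 77 + 118 + 352 + 440 + 30 + 135 + 181 + 129 + 286 + 490 = 3238
—
[age_days_sum2: age_days < 1108 and tier in ('vip', 'premium', 'basic')]
acct=U39: ✗
acct=U60: ✗
acct=U87: ✗
acct=U11: ✗
acct=U79: ✗
acct=U77: ✗
acct=U23: ✗
acct=U37: ✗
acct=U29: ✗
acct=U99: ✗
acct=U49: ✗
acct=U74: ✗
acct=U52: ✗
acct=U86: ✓ → 490
age_days_sum2 = 490

basic_sum=181, age_days_sum=3238, age_days_sum2=490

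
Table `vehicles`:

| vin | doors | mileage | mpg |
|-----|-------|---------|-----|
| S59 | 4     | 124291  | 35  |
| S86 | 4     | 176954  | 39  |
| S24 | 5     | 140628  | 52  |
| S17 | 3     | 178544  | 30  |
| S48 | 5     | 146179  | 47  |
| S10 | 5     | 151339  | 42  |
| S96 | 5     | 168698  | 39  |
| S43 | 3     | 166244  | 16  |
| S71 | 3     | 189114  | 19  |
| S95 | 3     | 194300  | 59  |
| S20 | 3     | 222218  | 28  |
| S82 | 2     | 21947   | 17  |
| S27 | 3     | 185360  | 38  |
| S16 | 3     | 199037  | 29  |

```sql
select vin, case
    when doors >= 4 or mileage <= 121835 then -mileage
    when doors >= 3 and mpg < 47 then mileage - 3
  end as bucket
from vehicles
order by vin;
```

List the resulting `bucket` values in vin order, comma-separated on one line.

-151339, 199034, 178541, 222215, -140628, 185357, 166241, -146179, -124291, 189111, -21947, -176954, NULL, -168698

vin=S10: doors >= 4 or mileage <= 121835 → -151339
vin=S16: doors >= 3 and mpg < 47 → 199034
vin=S17: doors >= 3 and mpg < 47 → 178541
vin=S20: doors >= 3 and mpg < 47 → 222215
vin=S24: doors >= 4 or mileage <= 121835 → -140628
vin=S27: doors >= 3 and mpg < 47 → 185357
vin=S43: doors >= 3 and mpg < 47 → 166241
vin=S48: doors >= 4 or mileage <= 121835 → -146179
vin=S59: doors >= 4 or mileage <= 121835 → -124291
vin=S71: doors >= 3 and mpg < 47 → 189111
vin=S82: doors >= 4 or mileage <= 121835 → -21947
vin=S86: doors >= 4 or mileage <= 121835 → -176954
vin=S95: (no match → NULL) → NULL
vin=S96: doors >= 4 or mileage <= 121835 → -168698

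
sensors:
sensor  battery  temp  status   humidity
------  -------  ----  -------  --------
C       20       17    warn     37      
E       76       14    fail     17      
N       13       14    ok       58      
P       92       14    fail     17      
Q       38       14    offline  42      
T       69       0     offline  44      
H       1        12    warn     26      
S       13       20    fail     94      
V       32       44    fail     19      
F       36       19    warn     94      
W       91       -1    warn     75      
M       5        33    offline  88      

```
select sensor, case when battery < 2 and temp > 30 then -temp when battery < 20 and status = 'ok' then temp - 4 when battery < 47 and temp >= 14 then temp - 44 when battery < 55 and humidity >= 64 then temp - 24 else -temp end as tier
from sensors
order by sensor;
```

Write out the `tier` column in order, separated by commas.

-27, -14, -25, -12, -11, 10, -14, -30, -24, 0, 0, 1

sensor=C: battery < 47 and temp >= 14 → -27
sensor=E: ELSE → -14
sensor=F: battery < 47 and temp >= 14 → -25
sensor=H: ELSE → -12
sensor=M: battery < 47 and temp >= 14 → -11
sensor=N: battery < 20 and status = 'ok' → 10
sensor=P: ELSE → -14
sensor=Q: battery < 47 and temp >= 14 → -30
sensor=S: battery < 47 and temp >= 14 → -24
sensor=T: ELSE → 0
sensor=V: battery < 47 and temp >= 14 → 0
sensor=W: ELSE → 1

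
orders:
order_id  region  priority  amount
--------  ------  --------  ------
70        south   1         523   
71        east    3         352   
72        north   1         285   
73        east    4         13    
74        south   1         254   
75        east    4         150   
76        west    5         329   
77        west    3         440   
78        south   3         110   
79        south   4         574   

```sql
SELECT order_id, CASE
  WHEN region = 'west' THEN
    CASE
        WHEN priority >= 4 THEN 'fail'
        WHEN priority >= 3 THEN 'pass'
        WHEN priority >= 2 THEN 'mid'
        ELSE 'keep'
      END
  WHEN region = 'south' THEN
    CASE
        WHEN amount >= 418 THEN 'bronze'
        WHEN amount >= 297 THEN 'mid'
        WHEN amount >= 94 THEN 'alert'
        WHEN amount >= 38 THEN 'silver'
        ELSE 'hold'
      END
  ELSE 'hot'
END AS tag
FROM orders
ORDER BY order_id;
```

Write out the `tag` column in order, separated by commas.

order_id=70: region='south' → inner[amount >= 418] → bronze
order_id=71: region='east' → outer ELSE → hot
order_id=72: region='north' → outer ELSE → hot
order_id=73: region='east' → outer ELSE → hot
order_id=74: region='south' → inner[amount >= 94] → alert
order_id=75: region='east' → outer ELSE → hot
order_id=76: region='west' → inner[priority >= 4] → fail
order_id=77: region='west' → inner[priority >= 3] → pass
order_id=78: region='south' → inner[amount >= 94] → alert
order_id=79: region='south' → inner[amount >= 418] → bronze

bronze, hot, hot, hot, alert, hot, fail, pass, alert, bronze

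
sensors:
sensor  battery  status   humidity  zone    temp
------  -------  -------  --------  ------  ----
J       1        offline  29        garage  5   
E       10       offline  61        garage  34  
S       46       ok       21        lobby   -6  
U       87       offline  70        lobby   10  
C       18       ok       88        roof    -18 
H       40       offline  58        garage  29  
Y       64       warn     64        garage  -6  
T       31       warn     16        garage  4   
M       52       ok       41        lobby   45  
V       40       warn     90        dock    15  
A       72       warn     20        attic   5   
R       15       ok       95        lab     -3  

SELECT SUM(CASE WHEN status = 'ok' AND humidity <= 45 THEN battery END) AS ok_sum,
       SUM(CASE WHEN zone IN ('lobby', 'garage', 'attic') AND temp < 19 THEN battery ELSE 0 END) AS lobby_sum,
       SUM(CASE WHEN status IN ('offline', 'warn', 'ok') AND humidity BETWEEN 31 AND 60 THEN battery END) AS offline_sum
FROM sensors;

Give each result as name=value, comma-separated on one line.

[ok_sum: status = 'ok' AND humidity <= 45]
sensor=J: ✗
sensor=E: ✗
sensor=S: ✓ → 46
sensor=U: ✗
sensor=C: ✗
sensor=H: ✗
sensor=Y: ✗
sensor=T: ✗
sensor=M: ✓ → 52
sensor=V: ✗
sensor=A: ✗
sensor=R: ✗
ok_sum = 46 + 52 = 98
—
[lobby_sum: zone IN ('lobby', 'garage', 'attic') AND temp < 19]
sensor=J: ✓ → 1
sensor=E: ✗
sensor=S: ✓ → 46
sensor=U: ✓ → 87
sensor=C: ✗
sensor=H: ✗
sensor=Y: ✓ → 64
sensor=T: ✓ → 31
sensor=M: ✗
sensor=V: ✗
sensor=A: ✓ → 72
sensor=R: ✗
lobby_sum = 1 + 46 + 87 + 64 + 31 + 72 = 301
—
[offline_sum: status IN ('offline', 'warn', 'ok') AND humidity BETWEEN 31 AND 60]
sensor=J: ✗
sensor=E: ✗
sensor=S: ✗
sensor=U: ✗
sensor=C: ✗
sensor=H: ✓ → 40
sensor=Y: ✗
sensor=T: ✗
sensor=M: ✓ → 52
sensor=V: ✗
sensor=A: ✗
sensor=R: ✗
offline_sum = 40 + 52 = 92

ok_sum=98, lobby_sum=301, offline_sum=92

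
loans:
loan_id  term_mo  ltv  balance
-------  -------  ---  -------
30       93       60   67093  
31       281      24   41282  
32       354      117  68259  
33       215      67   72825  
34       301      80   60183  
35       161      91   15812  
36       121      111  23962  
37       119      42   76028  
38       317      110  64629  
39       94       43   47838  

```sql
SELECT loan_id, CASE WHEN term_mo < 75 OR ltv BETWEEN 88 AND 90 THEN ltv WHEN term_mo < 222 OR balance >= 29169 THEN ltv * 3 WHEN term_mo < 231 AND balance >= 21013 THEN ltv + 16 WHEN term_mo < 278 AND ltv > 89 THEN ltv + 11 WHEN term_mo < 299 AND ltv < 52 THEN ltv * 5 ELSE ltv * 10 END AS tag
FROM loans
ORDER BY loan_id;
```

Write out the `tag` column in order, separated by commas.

180, 72, 351, 201, 240, 273, 333, 126, 330, 129

loan_id=30: term_mo < 222 OR balance >= 29169 → 180
loan_id=31: term_mo < 222 OR balance >= 29169 → 72
loan_id=32: term_mo < 222 OR balance >= 29169 → 351
loan_id=33: term_mo < 222 OR balance >= 29169 → 201
loan_id=34: term_mo < 222 OR balance >= 29169 → 240
loan_id=35: term_mo < 222 OR balance >= 29169 → 273
loan_id=36: term_mo < 222 OR balance >= 29169 → 333
loan_id=37: term_mo < 222 OR balance >= 29169 → 126
loan_id=38: term_mo < 222 OR balance >= 29169 → 330
loan_id=39: term_mo < 222 OR balance >= 29169 → 129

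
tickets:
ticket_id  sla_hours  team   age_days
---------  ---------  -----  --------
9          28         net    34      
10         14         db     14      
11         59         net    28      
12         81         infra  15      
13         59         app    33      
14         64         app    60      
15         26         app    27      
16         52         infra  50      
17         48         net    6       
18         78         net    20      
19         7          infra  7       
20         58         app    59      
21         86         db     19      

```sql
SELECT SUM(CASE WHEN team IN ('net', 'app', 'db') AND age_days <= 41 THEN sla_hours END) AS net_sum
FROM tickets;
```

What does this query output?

398

ticket_id=9: ✓ → 28
ticket_id=10: ✓ → 14
ticket_id=11: ✓ → 59
ticket_id=12: ✗
ticket_id=13: ✓ → 59
ticket_id=14: ✗
ticket_id=15: ✓ → 26
ticket_id=16: ✗
ticket_id=17: ✓ → 48
ticket_id=18: ✓ → 78
ticket_id=19: ✗
ticket_id=20: ✗
ticket_id=21: ✓ → 86
net_sum = 28 + 14 + 59 + 59 + 26 + 48 + 78 + 86 = 398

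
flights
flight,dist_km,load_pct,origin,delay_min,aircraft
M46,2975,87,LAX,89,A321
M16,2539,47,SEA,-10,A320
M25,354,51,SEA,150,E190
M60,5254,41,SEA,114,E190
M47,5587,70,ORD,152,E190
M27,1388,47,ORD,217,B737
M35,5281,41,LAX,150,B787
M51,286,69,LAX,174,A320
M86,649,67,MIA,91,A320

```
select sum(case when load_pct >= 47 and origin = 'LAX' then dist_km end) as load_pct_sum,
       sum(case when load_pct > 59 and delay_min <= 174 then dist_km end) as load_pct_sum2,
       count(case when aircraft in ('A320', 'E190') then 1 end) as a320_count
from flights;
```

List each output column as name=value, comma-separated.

load_pct_sum=3261, load_pct_sum2=9497, a320_count=6

[load_pct_sum: load_pct >= 47 and origin = 'LAX']
flight=M46: ✓ → 2975
flight=M16: ✗
flight=M25: ✗
flight=M60: ✗
flight=M47: ✗
flight=M27: ✗
flight=M35: ✗
flight=M51: ✓ → 286
flight=M86: ✗
load_pct_sum = 2975 + 286 = 3261
—
[load_pct_sum2: load_pct > 59 and delay_min <= 174]
flight=M46: ✓ → 2975
flight=M16: ✗
flight=M25: ✗
flight=M60: ✗
flight=M47: ✓ → 5587
flight=M27: ✗
flight=M35: ✗
flight=M51: ✓ → 286
flight=M86: ✓ → 649
load_pct_sum2 = 2975 + 5587 + 286 + 649 = 9497
—
[a320_count: aircraft in ('A320', 'E190')]
flight=M46: ✗
flight=M16: ✓ → 1
flight=M25: ✓ → 1
flight=M60: ✓ → 1
flight=M47: ✓ → 1
flight=M27: ✗
flight=M35: ✗
flight=M51: ✓ → 1
flight=M86: ✓ → 1
a320_count = COUNT(1, 1, 1, 1, 1, 1) = 6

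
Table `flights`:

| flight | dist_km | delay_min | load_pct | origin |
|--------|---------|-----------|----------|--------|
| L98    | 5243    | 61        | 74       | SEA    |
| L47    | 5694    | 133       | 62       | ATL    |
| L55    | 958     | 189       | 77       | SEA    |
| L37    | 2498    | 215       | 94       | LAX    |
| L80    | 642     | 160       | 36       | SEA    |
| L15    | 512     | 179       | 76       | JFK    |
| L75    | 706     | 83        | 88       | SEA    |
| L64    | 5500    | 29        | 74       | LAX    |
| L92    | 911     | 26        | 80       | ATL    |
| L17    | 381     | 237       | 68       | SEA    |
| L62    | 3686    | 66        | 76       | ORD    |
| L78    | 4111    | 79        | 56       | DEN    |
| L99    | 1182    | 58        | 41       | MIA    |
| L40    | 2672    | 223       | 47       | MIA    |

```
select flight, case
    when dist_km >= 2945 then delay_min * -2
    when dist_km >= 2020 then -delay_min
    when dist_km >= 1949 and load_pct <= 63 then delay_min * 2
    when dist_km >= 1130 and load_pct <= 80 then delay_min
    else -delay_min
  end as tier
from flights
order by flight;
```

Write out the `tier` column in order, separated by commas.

flight=L15: ELSE → -179
flight=L17: ELSE → -237
flight=L37: dist_km >= 2020 → -215
flight=L40: dist_km >= 2020 → -223
flight=L47: dist_km >= 2945 → -266
flight=L55: ELSE → -189
flight=L62: dist_km >= 2945 → -132
flight=L64: dist_km >= 2945 → -58
flight=L75: ELSE → -83
flight=L78: dist_km >= 2945 → -158
flight=L80: ELSE → -160
flight=L92: ELSE → -26
flight=L98: dist_km >= 2945 → -122
flight=L99: dist_km >= 1130 and load_pct <= 80 → 58

-179, -237, -215, -223, -266, -189, -132, -58, -83, -158, -160, -26, -122, 58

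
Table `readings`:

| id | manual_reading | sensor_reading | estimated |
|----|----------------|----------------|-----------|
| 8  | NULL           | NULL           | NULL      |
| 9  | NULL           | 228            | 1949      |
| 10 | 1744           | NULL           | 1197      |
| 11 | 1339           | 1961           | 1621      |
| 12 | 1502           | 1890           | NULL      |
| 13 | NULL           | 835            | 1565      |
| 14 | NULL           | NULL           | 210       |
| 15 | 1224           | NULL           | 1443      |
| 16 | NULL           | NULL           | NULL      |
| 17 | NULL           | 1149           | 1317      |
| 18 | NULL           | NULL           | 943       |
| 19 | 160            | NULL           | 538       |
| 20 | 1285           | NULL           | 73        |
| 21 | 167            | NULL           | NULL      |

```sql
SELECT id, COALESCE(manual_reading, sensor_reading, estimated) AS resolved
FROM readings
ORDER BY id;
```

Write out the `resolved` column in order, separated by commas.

id=8: manual_reading=NULL, sensor_reading=NULL, estimated=NULL (all NULL) → NULL
id=9: manual_reading=NULL, sensor_reading=228 → 228
id=10: manual_reading=1744 → 1744
id=11: manual_reading=1339 → 1339
id=12: manual_reading=1502 → 1502
id=13: manual_reading=NULL, sensor_reading=835 → 835
id=14: manual_reading=NULL, sensor_reading=NULL, estimated=210 → 210
id=15: manual_reading=1224 → 1224
id=16: manual_reading=NULL, sensor_reading=NULL, estimated=NULL (all NULL) → NULL
id=17: manual_reading=NULL, sensor_reading=1149 → 1149
id=18: manual_reading=NULL, sensor_reading=NULL, estimated=943 → 943
id=19: manual_reading=160 → 160
id=20: manual_reading=1285 → 1285
id=21: manual_reading=167 → 167

NULL, 228, 1744, 1339, 1502, 835, 210, 1224, NULL, 1149, 943, 160, 1285, 167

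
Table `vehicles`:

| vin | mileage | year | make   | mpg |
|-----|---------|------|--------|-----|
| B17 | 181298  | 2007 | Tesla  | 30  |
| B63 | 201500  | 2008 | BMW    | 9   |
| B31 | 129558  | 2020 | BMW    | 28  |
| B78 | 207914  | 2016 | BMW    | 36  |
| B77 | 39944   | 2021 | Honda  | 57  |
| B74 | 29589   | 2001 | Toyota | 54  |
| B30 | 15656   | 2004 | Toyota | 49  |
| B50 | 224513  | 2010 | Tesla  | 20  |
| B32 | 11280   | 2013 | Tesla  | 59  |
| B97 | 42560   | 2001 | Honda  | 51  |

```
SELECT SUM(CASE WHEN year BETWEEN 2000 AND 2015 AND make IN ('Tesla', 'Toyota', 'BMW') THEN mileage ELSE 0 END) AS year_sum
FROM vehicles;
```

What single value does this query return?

663836

vin=B17: ✓ → 181298
vin=B63: ✓ → 201500
vin=B31: ✗
vin=B78: ✗
vin=B77: ✗
vin=B74: ✓ → 29589
vin=B30: ✓ → 15656
vin=B50: ✓ → 224513
vin=B32: ✓ → 11280
vin=B97: ✗
year_sum = 181298 + 201500 + 29589 + 15656 + 224513 + 11280 = 663836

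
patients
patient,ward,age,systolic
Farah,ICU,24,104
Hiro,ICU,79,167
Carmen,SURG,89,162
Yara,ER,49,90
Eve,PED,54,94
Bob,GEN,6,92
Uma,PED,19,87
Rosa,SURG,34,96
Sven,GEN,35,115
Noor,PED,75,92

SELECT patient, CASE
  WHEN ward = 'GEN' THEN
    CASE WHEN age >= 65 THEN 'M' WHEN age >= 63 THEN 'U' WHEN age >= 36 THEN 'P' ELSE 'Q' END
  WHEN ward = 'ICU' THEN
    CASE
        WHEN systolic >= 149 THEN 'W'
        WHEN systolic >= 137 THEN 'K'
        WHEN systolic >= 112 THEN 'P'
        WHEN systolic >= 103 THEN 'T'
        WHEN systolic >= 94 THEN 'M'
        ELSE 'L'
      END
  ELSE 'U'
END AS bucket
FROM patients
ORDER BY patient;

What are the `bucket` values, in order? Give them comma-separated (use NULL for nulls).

Q, U, U, T, W, U, U, Q, U, U

patient=Bob: ward='GEN' → inner[ELSE] → Q
patient=Carmen: ward='SURG' → outer ELSE → U
patient=Eve: ward='PED' → outer ELSE → U
patient=Farah: ward='ICU' → inner[systolic >= 103] → T
patient=Hiro: ward='ICU' → inner[systolic >= 149] → W
patient=Noor: ward='PED' → outer ELSE → U
patient=Rosa: ward='SURG' → outer ELSE → U
patient=Sven: ward='GEN' → inner[ELSE] → Q
patient=Uma: ward='PED' → outer ELSE → U
patient=Yara: ward='ER' → outer ELSE → U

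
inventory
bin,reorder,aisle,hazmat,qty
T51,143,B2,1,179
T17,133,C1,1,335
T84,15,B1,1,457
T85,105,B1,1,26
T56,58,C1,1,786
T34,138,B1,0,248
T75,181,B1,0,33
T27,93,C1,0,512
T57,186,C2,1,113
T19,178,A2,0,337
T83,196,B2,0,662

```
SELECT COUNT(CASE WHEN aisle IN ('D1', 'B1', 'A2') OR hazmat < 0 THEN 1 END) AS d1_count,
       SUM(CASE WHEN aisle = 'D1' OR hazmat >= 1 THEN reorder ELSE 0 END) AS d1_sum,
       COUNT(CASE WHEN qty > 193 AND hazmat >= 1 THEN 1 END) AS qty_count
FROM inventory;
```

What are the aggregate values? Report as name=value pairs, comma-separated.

[d1_count: aisle IN ('D1', 'B1', 'A2') OR hazmat < 0]
bin=T51: ✗
bin=T17: ✗
bin=T84: ✓ → 1
bin=T85: ✓ → 1
bin=T56: ✗
bin=T34: ✓ → 1
bin=T75: ✓ → 1
bin=T27: ✗
bin=T57: ✗
bin=T19: ✓ → 1
bin=T83: ✗
d1_count = COUNT(1, 1, 1, 1, 1) = 5
—
[d1_sum: aisle = 'D1' OR hazmat >= 1]
bin=T51: ✓ → 143
bin=T17: ✓ → 133
bin=T84: ✓ → 15
bin=T85: ✓ → 105
bin=T56: ✓ → 58
bin=T34: ✗
bin=T75: ✗
bin=T27: ✗
bin=T57: ✓ → 186
bin=T19: ✗
bin=T83: ✗
d1_sum = 143 + 133 + 15 + 105 + 58 + 186 = 640
—
[qty_count: qty > 193 AND hazmat >= 1]
bin=T51: ✗
bin=T17: ✓ → 1
bin=T84: ✓ → 1
bin=T85: ✗
bin=T56: ✓ → 1
bin=T34: ✗
bin=T75: ✗
bin=T27: ✗
bin=T57: ✗
bin=T19: ✗
bin=T83: ✗
qty_count = COUNT(1, 1, 1) = 3

d1_count=5, d1_sum=640, qty_count=3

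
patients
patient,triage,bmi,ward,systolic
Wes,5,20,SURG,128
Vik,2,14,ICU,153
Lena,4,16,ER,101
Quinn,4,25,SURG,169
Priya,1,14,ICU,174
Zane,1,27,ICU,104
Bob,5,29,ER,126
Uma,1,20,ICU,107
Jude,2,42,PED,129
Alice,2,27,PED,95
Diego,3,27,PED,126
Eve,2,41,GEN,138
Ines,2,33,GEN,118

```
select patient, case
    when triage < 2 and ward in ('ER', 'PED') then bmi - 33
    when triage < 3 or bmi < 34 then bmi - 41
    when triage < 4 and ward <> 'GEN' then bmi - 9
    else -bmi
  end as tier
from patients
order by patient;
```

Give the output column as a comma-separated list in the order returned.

-14, -12, -14, 0, -8, 1, -25, -27, -16, -21, -27, -21, -14

patient=Alice: triage < 3 or bmi < 34 → -14
patient=Bob: triage < 3 or bmi < 34 → -12
patient=Diego: triage < 3 or bmi < 34 → -14
patient=Eve: triage < 3 or bmi < 34 → 0
patient=Ines: triage < 3 or bmi < 34 → -8
patient=Jude: triage < 3 or bmi < 34 → 1
patient=Lena: triage < 3 or bmi < 34 → -25
patient=Priya: triage < 3 or bmi < 34 → -27
patient=Quinn: triage < 3 or bmi < 34 → -16
patient=Uma: triage < 3 or bmi < 34 → -21
patient=Vik: triage < 3 or bmi < 34 → -27
patient=Wes: triage < 3 or bmi < 34 → -21
patient=Zane: triage < 3 or bmi < 34 → -14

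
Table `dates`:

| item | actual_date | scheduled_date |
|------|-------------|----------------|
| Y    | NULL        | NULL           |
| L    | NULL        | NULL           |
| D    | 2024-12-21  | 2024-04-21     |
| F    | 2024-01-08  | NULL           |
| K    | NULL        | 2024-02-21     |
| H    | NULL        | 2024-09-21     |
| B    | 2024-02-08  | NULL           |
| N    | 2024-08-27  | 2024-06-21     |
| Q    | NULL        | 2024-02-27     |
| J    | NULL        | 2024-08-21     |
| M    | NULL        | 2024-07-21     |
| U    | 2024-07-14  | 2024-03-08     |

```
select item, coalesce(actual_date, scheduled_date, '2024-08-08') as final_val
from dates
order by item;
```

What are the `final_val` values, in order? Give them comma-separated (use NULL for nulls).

item=B: actual_date=2024-02-08 → 2024-02-08
item=D: actual_date=2024-12-21 → 2024-12-21
item=F: actual_date=2024-01-08 → 2024-01-08
item=H: actual_date=NULL, scheduled_date=2024-09-21 → 2024-09-21
item=J: actual_date=NULL, scheduled_date=2024-08-21 → 2024-08-21
item=K: actual_date=NULL, scheduled_date=2024-02-21 → 2024-02-21
item=L: actual_date=NULL, scheduled_date=NULL, → literal 2024-08-08 → 2024-08-08
item=M: actual_date=NULL, scheduled_date=2024-07-21 → 2024-07-21
item=N: actual_date=2024-08-27 → 2024-08-27
item=Q: actual_date=NULL, scheduled_date=2024-02-27 → 2024-02-27
item=U: actual_date=2024-07-14 → 2024-07-14
item=Y: actual_date=NULL, scheduled_date=NULL, → literal 2024-08-08 → 2024-08-08

2024-02-08, 2024-12-21, 2024-01-08, 2024-09-21, 2024-08-21, 2024-02-21, 2024-08-08, 2024-07-21, 2024-08-27, 2024-02-27, 2024-07-14, 2024-08-08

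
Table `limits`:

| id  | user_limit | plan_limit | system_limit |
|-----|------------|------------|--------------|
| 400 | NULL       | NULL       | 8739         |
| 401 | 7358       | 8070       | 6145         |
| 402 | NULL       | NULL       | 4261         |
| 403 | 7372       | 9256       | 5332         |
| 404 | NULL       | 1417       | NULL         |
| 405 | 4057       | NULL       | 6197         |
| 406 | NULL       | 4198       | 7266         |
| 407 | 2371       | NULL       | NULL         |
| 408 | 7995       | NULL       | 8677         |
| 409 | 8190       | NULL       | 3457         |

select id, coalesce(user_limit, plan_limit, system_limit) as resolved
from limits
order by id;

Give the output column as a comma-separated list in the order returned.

8739, 7358, 4261, 7372, 1417, 4057, 4198, 2371, 7995, 8190

id=400: user_limit=NULL, plan_limit=NULL, system_limit=8739 → 8739
id=401: user_limit=7358 → 7358
id=402: user_limit=NULL, plan_limit=NULL, system_limit=4261 → 4261
id=403: user_limit=7372 → 7372
id=404: user_limit=NULL, plan_limit=1417 → 1417
id=405: user_limit=4057 → 4057
id=406: user_limit=NULL, plan_limit=4198 → 4198
id=407: user_limit=2371 → 2371
id=408: user_limit=7995 → 7995
id=409: user_limit=8190 → 8190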